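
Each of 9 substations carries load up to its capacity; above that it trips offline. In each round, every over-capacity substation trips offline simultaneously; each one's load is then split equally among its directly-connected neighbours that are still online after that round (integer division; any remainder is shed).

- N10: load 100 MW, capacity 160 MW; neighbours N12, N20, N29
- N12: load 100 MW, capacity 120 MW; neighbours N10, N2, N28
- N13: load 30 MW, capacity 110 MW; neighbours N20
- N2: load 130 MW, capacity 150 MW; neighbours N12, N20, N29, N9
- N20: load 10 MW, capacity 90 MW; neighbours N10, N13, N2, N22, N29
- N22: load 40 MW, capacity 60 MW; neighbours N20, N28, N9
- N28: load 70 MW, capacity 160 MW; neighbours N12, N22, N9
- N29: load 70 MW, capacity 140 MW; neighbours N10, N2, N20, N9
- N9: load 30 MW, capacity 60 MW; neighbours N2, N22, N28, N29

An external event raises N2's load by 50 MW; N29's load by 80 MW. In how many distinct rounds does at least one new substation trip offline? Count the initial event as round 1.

3

Round 1 — N2 at 180 > 150; N29 at 150 > 140. N2, N29 trip offline.
  N2 sheds 180 MW to N12, N20, N9: 60 each.
    N12: 100+60 = 160 > 120
    N20: 10+60 = 70 ≤ 90
    N9: 30+60 = 90 > 60
  N29 sheds 150 MW to N10, N20, N9: 50 each.
    N10: 100+50 = 150 ≤ 160
    N20: 70+50 = 120 > 90
    N9: 90+50 = 140 > 60
Round 2 — N12, N20, N9 trip offline.
  N12 sheds 160 MW to N10, N28: 80 each.
    N10: 150+80 = 230 > 160
    N28: 70+80 = 150 ≤ 160
  N20 sheds 120 MW to N10, N13, N22: 40 each.
    N10: 230+40 = 270 > 160
    N13: 30+40 = 70 ≤ 110
    N22: 40+40 = 80 > 60
  N9 sheds 140 MW to N22, N28: 70 each.
    N22: 80+70 = 150 > 60
    N28: 150+70 = 220 > 160
Round 3 — N10, N22, N28 trip offline.
  N10 sheds 270 MW: no online neighbours, lost.
  N22 sheds 150 MW: no online neighbours, lost.
  N28 sheds 220 MW: no online neighbours, lost.
No further trips.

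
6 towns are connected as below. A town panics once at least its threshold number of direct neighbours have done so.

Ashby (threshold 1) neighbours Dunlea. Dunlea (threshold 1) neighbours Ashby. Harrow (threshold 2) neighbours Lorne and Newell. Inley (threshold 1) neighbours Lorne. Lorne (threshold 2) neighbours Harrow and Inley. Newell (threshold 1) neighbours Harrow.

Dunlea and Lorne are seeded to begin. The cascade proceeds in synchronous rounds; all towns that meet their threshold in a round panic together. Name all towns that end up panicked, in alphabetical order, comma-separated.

Ashby, Dunlea, Inley, Lorne

Round 1 — Dunlea, Lorne panic (initial).
Round 2 — checking thresholds:
  Ashby: 1 of 1 neighbours ≥ 1, panics.
  Harrow: 1 of 2 neighbours < 2, holds.
  Inley: 1 of 1 neighbours ≥ 1, panics.
Round 3 — no new panics; cascade stops.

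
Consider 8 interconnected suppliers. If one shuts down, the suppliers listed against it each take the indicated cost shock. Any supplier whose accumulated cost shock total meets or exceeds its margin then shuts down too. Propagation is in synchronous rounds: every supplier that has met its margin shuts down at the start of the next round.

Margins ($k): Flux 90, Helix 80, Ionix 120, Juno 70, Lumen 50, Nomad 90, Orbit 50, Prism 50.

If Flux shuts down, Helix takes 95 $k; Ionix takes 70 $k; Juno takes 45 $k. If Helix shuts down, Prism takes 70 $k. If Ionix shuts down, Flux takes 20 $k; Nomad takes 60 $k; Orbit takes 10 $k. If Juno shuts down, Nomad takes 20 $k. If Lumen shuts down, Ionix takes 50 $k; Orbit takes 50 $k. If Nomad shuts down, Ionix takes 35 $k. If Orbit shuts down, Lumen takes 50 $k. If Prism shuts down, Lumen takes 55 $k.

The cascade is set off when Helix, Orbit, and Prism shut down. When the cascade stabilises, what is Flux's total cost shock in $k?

0

Round 1 — Helix, Orbit, Prism shut down (initial).
  Lumen: +50+55 → 105 ≥ 50
Round 2 — Lumen shuts down.
  Ionix: +50 → 50 < 120
No further shutdowns.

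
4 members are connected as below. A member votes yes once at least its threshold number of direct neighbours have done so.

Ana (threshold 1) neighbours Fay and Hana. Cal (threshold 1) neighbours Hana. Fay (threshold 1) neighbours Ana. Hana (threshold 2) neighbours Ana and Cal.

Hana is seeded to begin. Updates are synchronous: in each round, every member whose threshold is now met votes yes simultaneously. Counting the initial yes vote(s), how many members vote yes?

4

Round 1 — Hana votes yes (initial).
Round 2 — checking thresholds:
  Ana: 1 of 2 neighbours ≥ 1, votes yes.
  Cal: 1 of 1 neighbours ≥ 1, votes yes.
Round 3 — checking thresholds:
  Fay: 1 of 1 neighbours ≥ 1, votes yes.
Round 4 — no new yes votes; cascade stops.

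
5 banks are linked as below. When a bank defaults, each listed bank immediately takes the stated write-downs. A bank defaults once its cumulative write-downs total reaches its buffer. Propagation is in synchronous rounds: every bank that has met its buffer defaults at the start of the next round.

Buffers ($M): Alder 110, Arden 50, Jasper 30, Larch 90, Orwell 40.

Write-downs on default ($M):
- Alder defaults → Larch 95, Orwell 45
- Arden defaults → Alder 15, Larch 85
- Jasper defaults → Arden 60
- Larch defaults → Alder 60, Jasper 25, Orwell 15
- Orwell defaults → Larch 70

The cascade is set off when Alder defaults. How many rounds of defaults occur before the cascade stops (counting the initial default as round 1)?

Round 1 — Alder defaults (initial).
  Larch: +95 → 95 ≥ 90
  Orwell: +45 → 45 ≥ 40
Round 2 — Larch, Orwell default.
  Jasper: +25 → 25 < 30
No further defaults.

2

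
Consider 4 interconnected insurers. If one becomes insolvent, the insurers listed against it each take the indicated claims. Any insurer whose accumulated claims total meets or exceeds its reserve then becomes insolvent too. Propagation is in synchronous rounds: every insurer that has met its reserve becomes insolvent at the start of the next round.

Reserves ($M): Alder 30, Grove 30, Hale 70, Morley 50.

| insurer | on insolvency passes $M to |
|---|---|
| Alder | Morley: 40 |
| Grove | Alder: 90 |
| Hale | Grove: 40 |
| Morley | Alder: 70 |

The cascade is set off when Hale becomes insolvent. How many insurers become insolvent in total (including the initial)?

Round 1 — Hale becomes insolvent (initial).
  Grove: +40 → 40 ≥ 30
Round 2 — Grove becomes insolvent.
  Alder: +90 → 90 ≥ 30
Round 3 — Alder becomes insolvent.
  Morley: +40 → 40 < 50
No further insolvencies.

3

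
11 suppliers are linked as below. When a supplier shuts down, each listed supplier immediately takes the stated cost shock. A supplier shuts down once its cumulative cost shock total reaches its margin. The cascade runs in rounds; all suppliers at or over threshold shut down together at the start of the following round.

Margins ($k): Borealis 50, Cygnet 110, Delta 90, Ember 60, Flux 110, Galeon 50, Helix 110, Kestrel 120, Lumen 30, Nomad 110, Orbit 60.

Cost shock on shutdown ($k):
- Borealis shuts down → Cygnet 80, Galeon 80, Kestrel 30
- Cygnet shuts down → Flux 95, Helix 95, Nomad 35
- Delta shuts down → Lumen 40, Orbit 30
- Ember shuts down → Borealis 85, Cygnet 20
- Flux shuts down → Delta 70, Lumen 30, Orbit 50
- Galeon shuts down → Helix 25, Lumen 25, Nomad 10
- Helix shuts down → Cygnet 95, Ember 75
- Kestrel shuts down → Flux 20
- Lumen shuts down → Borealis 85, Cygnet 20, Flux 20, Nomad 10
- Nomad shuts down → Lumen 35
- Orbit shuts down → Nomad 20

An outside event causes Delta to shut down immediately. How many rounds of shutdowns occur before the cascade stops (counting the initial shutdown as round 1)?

Round 1 — Delta shuts down (initial).
  Lumen: +40 → 40 ≥ 30
  Orbit: +30 → 30 < 60
Round 2 — Lumen shuts down.
  Borealis: +85 → 85 ≥ 50
  Cygnet: +20 → 20 < 110
  Flux: +20 → 20 < 110
  Nomad: +10 → 10 < 110
Round 3 — Borealis shuts down.
  Cygnet: +80 → 100 < 110
  Galeon: +80 → 80 ≥ 50
  Kestrel: +30 → 30 < 120
Round 4 — Galeon shuts down.
  Helix: +25 → 25 < 110
  Nomad: +10 → 20 < 110
No further shutdowns.

4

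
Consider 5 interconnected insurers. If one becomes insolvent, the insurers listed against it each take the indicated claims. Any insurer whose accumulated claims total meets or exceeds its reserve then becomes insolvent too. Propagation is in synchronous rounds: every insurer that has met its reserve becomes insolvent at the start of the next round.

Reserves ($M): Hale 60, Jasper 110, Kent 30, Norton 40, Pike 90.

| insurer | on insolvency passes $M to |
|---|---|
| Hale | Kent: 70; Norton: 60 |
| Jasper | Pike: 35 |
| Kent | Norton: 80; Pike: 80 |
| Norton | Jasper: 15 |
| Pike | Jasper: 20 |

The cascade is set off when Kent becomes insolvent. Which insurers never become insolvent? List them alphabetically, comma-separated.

Round 1 — Kent becomes insolvent (initial).
  Norton: +80 → 80 ≥ 40
  Pike: +80 → 80 < 90
Round 2 — Norton becomes insolvent.
  Jasper: +15 → 15 < 110
No further insolvencies.

Hale, Jasper, Pike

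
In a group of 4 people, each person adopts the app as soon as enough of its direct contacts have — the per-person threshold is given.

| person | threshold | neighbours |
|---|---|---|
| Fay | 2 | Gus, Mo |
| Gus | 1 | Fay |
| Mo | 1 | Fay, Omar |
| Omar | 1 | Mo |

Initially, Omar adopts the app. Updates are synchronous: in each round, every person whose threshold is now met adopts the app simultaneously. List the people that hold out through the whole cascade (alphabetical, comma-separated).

Fay, Gus

Round 1 — Omar adopts the app (initial).
Round 2 — checking thresholds:
  Mo: 1 of 2 neighbours ≥ 1, adopts the app.
Round 3 — no new adoptions; cascade stops.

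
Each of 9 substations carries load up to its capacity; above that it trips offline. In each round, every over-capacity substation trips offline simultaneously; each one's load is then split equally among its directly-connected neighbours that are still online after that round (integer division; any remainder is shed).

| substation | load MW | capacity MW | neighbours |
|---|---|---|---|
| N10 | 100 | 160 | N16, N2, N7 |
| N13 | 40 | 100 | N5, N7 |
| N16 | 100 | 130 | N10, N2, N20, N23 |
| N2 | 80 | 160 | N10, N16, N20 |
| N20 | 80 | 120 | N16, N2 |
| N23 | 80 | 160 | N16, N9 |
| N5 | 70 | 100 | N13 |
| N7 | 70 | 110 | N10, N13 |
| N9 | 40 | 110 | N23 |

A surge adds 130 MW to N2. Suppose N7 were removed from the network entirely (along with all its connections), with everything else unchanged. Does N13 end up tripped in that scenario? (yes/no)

With N7 removed:
Round 1 — N2 at 210 > 160. N2 trips offline.
  N2 sheds 210 MW to N10, N16, N20: 70 each.
    N10: 100+70 = 170 > 160
    N16: 100+70 = 170 > 130
    N20: 80+70 = 150 > 120
Round 2 — N10, N16, N20 trip offline.
  N10 sheds 170 MW: no online neighbours, lost.
  N16 sheds 170 MW to N23: 170 each.
    N23: 80+170 = 250 > 160
  N20 sheds 150 MW: no online neighbours, lost.
Round 3 — N23 trips offline.
  N23 sheds 250 MW to N9: 250 each.
    N9: 40+250 = 290 > 110
Round 4 — N9 trips offline.
  N9 sheds 290 MW: no online neighbours, lost.
No further trips.

no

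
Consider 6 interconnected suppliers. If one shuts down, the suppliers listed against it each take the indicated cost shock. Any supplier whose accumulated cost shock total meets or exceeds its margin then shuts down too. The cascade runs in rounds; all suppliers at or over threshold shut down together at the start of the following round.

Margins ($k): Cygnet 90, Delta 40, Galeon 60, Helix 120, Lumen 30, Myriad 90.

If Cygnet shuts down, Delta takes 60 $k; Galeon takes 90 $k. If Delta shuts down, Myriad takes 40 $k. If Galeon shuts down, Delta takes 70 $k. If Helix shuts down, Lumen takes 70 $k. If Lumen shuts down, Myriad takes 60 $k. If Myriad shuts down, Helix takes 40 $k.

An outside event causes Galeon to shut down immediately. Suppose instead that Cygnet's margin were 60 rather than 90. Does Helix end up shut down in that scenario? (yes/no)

no

With Cygnet's margin at 60:
Round 1 — Galeon shuts down (initial).
  Delta: +70 → 70 ≥ 40
Round 2 — Delta shuts down.
  Myriad: +40 → 40 < 90
No further shutdowns.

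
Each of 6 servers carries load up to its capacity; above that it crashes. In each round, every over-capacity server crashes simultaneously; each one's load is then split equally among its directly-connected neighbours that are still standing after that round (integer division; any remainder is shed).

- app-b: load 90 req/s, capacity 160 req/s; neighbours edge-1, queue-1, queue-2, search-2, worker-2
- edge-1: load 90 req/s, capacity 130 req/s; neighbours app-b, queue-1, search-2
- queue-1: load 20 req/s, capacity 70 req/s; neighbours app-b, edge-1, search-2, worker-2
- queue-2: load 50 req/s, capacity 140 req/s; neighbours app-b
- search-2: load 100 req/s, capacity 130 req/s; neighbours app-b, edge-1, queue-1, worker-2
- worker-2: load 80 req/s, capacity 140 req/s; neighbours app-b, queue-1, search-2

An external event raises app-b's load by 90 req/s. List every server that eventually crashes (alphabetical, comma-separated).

app-b, edge-1, queue-1, search-2, worker-2

Round 1 — app-b at 180 > 160. app-b crashes.
  app-b sheds 180 req/s to edge-1, queue-1, queue-2, search-2, worker-2: 36 each.
    edge-1: 90+36 = 126 ≤ 130
    queue-1: 20+36 = 56 ≤ 70
    queue-2: 50+36 = 86 ≤ 140
    search-2: 100+36 = 136 > 130
    worker-2: 80+36 = 116 ≤ 140
Round 2 — search-2 crashes.
  search-2 sheds 136 req/s to edge-1, queue-1, worker-2: 45 each (1 lost).
    edge-1: 126+45 = 171 > 130
    queue-1: 56+45 = 101 > 70
    worker-2: 116+45 = 161 > 140
Round 3 — edge-1, queue-1, worker-2 crash.
  edge-1 sheds 171 req/s: no online neighbours, lost.
  queue-1 sheds 101 req/s: no online neighbours, lost.
  worker-2 sheds 161 req/s: no online neighbours, lost.
No further crashes.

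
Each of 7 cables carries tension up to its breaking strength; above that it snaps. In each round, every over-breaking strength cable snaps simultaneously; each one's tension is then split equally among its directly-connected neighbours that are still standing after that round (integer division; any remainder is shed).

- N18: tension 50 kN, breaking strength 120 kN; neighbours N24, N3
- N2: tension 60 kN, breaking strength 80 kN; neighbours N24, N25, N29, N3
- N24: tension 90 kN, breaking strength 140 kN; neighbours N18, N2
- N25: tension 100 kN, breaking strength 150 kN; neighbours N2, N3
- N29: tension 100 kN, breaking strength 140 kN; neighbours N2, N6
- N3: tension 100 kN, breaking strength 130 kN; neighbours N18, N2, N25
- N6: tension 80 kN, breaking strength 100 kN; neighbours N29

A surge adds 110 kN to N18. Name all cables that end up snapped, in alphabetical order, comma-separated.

Round 1 — N18 at 160 > 120. N18 snaps.
  N18 sheds 160 kN to N24, N3: 80 each.
    N24: 90+80 = 170 > 140
    N3: 100+80 = 180 > 130
Round 2 — N24, N3 snap.
  N24 sheds 170 kN to N2: 170 each.
    N2: 60+170 = 230 > 80
  N3 sheds 180 kN to N2, N25: 90 each.
    N2: 230+90 = 320 > 80
    N25: 100+90 = 190 > 150
Round 3 — N2, N25 snap.
  N2 sheds 320 kN to N29: 320 each.
    N29: 100+320 = 420 > 140
  N25 sheds 190 kN: no online neighbours, lost.
Round 4 — N29 snaps.
  N29 sheds 420 kN to N6: 420 each.
    N6: 80+420 = 500 > 100
Round 5 — N6 snaps.
  N6 sheds 500 kN: no online neighbours, lost.
No further breaks.

N18, N2, N24, N25, N29, N3, N6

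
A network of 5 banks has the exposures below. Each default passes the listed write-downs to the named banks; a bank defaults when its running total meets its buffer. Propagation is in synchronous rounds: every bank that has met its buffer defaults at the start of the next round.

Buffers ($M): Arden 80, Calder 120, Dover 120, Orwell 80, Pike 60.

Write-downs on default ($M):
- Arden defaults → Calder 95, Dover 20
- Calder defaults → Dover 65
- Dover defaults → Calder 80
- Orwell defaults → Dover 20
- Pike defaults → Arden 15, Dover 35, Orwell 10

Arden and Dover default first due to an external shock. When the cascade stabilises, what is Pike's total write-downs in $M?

0

Round 1 — Arden, Dover default (initial).
  Calder: +95+80 → 175 ≥ 120
Round 2 — Calder defaults.
No further defaults.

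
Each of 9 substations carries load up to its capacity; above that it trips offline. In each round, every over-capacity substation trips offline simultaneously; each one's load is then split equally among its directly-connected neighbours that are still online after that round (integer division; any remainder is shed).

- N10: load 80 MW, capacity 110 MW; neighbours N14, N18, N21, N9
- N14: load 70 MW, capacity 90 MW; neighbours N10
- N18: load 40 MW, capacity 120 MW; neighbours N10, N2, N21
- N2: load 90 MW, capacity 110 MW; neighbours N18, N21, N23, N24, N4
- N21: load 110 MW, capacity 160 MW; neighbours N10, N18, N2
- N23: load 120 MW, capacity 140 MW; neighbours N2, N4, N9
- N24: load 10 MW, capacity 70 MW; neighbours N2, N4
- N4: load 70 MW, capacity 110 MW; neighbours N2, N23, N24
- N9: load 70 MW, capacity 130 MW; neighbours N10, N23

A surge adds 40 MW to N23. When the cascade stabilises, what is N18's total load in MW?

Round 1 — N23 at 160 > 140. N23 trips offline.
  N23 sheds 160 MW to N2, N4, N9: 53 each (1 lost).
    N2: 90+53 = 143 > 110
    N4: 70+53 = 123 > 110
    N9: 70+53 = 123 ≤ 130
Round 2 — N2, N4 trip offline.
  N2 sheds 143 MW to N18, N21, N24: 47 each (2 lost).
    N18: 40+47 = 87 ≤ 120
    N21: 110+47 = 157 ≤ 160
    N24: 10+47 = 57 ≤ 70
  N4 sheds 123 MW to N24: 123 each.
    N24: 57+123 = 180 > 70
Round 3 — N24 trips offline.
  N24 sheds 180 MW: no online neighbours, lost.
No further trips.

87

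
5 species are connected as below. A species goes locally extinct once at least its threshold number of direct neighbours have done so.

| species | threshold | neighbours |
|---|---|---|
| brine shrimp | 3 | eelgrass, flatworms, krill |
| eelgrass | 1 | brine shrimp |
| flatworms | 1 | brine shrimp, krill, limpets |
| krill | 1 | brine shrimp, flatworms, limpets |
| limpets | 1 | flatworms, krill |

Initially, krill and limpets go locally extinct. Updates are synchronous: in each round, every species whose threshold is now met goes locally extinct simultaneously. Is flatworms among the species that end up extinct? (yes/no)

Round 1 — krill, limpets go locally extinct (initial).
Round 2 — checking thresholds:
  brine shrimp: 1 of 3 neighbours < 3, below threshold.
  flatworms: 2 of 3 neighbours ≥ 1, goes locally extinct.
Round 3 — no new extinctions; cascade stops.

yes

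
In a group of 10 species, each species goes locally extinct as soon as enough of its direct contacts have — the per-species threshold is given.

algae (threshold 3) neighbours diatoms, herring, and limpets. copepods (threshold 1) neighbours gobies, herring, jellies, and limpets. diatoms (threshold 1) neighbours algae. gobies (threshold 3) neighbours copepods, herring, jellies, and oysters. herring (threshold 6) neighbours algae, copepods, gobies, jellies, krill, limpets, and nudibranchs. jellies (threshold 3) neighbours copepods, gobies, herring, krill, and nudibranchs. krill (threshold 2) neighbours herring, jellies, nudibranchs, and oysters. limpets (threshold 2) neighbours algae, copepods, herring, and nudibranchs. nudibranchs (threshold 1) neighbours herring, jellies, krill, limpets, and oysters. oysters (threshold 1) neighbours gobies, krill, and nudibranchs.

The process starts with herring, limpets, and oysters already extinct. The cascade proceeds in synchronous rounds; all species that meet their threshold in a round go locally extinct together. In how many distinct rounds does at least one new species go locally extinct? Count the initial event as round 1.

3

Round 1 — herring, limpets, oysters go locally extinct (initial).
Round 2 — checking thresholds:
  algae: 2 of 3 neighbours < 3, holds.
  copepods: 2 of 4 neighbours ≥ 1, goes locally extinct.
  gobies: 2 of 4 neighbours < 3, holds.
  jellies: 1 of 5 neighbours < 3, holds.
  krill: 2 of 4 neighbours ≥ 2, goes locally extinct.
  nudibranchs: 3 of 5 neighbours ≥ 1, goes locally extinct.
Round 3 — checking thresholds:
  algae: 2 of 3 neighbours < 3, holds.
  gobies: 3 of 4 neighbours ≥ 3, goes locally extinct.
  jellies: 4 of 5 neighbours ≥ 3, goes locally extinct.
Round 4 — no new extinctions; cascade stops.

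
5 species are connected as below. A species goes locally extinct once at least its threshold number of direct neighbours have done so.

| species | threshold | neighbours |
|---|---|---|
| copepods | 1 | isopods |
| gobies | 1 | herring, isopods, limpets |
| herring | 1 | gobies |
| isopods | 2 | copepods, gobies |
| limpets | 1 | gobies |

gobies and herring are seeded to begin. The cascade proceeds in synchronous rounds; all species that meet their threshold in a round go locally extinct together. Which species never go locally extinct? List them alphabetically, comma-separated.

copepods, isopods

Round 1 — gobies, herring go locally extinct (initial).
Round 2 — checking thresholds:
  isopods: 1 of 2 neighbours < 2, not yet.
  limpets: 1 of 1 neighbours ≥ 1, goes locally extinct.
Round 3 — no new extinctions; cascade stops.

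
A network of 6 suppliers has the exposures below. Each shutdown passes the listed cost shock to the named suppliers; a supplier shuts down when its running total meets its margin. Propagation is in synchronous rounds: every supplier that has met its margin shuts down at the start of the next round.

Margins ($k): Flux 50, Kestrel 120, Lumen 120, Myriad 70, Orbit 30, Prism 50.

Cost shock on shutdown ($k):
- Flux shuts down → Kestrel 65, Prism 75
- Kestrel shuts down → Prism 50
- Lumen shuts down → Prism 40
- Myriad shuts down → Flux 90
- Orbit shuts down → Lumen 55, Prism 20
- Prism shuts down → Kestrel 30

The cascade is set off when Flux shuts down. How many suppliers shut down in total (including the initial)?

Round 1 — Flux shuts down (initial).
  Kestrel: +65 → 65 < 120
  Prism: +75 → 75 ≥ 50
Round 2 — Prism shuts down.
  Kestrel: +30 → 95 < 120
No further shutdowns.

2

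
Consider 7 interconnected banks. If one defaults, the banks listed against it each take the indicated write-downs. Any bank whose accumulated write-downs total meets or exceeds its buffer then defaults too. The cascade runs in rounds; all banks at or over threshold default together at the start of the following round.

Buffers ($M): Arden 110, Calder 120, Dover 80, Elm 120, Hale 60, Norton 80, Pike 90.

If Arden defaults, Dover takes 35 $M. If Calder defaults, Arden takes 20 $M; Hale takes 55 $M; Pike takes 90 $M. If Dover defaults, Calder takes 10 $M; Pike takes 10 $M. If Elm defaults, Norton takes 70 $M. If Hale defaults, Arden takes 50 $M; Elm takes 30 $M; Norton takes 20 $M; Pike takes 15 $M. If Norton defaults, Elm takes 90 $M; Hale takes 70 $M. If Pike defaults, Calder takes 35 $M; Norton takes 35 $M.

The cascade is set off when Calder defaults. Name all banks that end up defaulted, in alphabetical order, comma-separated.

Round 1 — Calder defaults (initial).
  Arden: +20 → 20 < 110
  Hale: +55 → 55 < 60
  Pike: +90 → 90 ≥ 90
Round 2 — Pike defaults.
  Norton: +35 → 35 < 80
No further defaults.

Calder, Pike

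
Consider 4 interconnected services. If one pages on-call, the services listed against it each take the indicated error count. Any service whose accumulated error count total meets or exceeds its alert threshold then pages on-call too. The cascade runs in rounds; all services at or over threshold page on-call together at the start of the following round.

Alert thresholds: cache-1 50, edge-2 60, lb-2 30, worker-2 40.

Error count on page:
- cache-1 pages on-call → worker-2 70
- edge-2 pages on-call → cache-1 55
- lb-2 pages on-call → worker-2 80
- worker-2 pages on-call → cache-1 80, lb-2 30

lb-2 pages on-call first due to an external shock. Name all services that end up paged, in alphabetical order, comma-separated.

Round 1 — lb-2 pages on-call (initial).
  worker-2: +80 → 80 ≥ 40
Round 2 — worker-2 pages on-call.
  cache-1: +80 → 80 ≥ 50
Round 3 — cache-1 pages on-call.
No further pages.

cache-1, lb-2, worker-2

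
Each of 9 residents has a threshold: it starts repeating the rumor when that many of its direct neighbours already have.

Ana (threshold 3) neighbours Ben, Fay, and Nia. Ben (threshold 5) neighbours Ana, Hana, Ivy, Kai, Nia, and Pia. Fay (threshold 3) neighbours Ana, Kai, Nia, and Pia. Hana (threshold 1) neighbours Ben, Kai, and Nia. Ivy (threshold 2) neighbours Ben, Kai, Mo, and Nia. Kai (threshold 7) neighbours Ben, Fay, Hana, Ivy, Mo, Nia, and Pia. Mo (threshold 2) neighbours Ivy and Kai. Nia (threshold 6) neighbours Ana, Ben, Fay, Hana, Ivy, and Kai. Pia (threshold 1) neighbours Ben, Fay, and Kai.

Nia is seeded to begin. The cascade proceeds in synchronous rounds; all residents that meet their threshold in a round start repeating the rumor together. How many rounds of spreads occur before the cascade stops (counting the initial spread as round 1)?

Round 1 — Nia starts repeating the rumor (initial).
Round 2 — checking thresholds:
  Ana: 1 of 3 neighbours < 3, below threshold.
  Ben: 1 of 6 neighbours < 5, below threshold.
  Fay: 1 of 4 neighbours < 3, below threshold.
  Hana: 1 of 3 neighbours ≥ 1, starts repeating the rumor.
  Ivy: 1 of 4 neighbours < 2, below threshold.
  Kai: 1 of 7 neighbours < 7, below threshold.
Round 3 — no new spreads; cascade stops.

2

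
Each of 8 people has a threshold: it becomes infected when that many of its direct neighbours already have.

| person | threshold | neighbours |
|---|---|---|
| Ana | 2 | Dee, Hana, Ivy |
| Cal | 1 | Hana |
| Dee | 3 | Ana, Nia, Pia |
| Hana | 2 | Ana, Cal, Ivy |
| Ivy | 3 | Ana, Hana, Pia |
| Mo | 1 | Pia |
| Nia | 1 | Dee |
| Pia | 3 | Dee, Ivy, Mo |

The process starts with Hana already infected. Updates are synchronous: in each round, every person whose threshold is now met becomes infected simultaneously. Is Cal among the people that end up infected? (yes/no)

Round 1 — Hana becomes infected (initial).
Round 2 — checking thresholds:
  Ana: 1 of 3 neighbours < 2, holds.
  Cal: 1 of 1 neighbours ≥ 1, becomes infected.
  Ivy: 1 of 3 neighbours < 3, holds.
Round 3 — no new infections; cascade stops.

yes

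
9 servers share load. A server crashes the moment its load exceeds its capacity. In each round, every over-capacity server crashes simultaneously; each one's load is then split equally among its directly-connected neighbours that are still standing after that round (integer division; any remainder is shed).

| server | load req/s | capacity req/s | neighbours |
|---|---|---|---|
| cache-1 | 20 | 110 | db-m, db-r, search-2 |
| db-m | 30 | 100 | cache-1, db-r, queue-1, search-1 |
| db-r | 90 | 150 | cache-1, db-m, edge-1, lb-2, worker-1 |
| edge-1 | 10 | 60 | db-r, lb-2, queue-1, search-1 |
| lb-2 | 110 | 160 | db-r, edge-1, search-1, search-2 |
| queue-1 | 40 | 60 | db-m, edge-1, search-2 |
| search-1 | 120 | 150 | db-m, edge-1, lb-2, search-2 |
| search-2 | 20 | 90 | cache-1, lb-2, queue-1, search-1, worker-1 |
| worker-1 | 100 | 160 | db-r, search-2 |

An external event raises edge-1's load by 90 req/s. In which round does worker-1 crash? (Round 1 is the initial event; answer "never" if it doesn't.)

never

Round 1 — edge-1 at 100 > 60. edge-1 crashes.
  edge-1 sheds 100 req/s to db-r, lb-2, queue-1, search-1: 25 each.
    db-r: 90+25 = 115 ≤ 150
    lb-2: 110+25 = 135 ≤ 160
    queue-1: 40+25 = 65 > 60
    search-1: 120+25 = 145 ≤ 150
Round 2 — queue-1 crashes.
  queue-1 sheds 65 req/s to db-m, search-2: 32 each (1 lost).
    db-m: 30+32 = 62 ≤ 100
    search-2: 20+32 = 52 ≤ 90
No further crashes.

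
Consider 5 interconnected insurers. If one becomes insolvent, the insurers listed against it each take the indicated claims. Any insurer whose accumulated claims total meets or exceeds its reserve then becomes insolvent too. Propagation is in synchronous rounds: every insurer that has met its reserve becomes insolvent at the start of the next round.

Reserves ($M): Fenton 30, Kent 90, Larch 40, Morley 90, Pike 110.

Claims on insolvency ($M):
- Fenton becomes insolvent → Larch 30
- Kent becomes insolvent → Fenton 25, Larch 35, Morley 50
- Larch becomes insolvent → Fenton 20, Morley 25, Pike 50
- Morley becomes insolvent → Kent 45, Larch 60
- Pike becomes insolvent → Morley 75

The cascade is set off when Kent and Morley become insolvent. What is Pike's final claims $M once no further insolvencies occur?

Round 1 — Kent, Morley become insolvent (initial).
  Fenton: +25 → 25 < 30
  Larch: +35+60 → 95 ≥ 40
Round 2 — Larch becomes insolvent.
  Fenton: +20 → 45 ≥ 30
  Pike: +50 → 50 < 110
Round 3 — Fenton becomes insolvent.
No further insolvencies.

50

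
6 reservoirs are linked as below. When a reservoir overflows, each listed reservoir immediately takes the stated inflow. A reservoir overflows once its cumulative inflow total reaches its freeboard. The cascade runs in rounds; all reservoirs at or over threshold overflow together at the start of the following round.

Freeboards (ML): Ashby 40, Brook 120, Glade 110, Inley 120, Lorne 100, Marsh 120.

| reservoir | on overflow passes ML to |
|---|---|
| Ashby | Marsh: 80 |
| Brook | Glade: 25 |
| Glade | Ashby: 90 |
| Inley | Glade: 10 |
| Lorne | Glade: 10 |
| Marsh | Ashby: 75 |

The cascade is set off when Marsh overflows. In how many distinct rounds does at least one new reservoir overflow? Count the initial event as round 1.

Round 1 — Marsh overflows (initial).
  Ashby: +75 → 75 ≥ 40
Round 2 — Ashby overflows.
No further overflows.

2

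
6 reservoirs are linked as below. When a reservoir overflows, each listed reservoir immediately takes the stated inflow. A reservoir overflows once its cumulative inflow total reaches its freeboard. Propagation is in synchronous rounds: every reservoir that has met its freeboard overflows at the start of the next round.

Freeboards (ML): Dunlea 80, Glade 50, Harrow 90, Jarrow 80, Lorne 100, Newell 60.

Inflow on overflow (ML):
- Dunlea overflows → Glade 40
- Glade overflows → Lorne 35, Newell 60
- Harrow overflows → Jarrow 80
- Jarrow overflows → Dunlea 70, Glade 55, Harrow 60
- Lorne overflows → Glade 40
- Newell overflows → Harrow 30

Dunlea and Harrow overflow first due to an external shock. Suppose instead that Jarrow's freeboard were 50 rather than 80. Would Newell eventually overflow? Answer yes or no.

yes

With Jarrow's freeboard at 50:
Round 1 — Dunlea, Harrow overflow (initial).
  Glade: +40 → 40 < 50
  Jarrow: +80 → 80 ≥ 50
Round 2 — Jarrow overflows.
  Glade: +55 → 95 ≥ 50
Round 3 — Glade overflows.
  Lorne: +35 → 35 < 100
  Newell: +60 → 60 ≥ 60
Round 4 — Newell overflows.
No further overflows.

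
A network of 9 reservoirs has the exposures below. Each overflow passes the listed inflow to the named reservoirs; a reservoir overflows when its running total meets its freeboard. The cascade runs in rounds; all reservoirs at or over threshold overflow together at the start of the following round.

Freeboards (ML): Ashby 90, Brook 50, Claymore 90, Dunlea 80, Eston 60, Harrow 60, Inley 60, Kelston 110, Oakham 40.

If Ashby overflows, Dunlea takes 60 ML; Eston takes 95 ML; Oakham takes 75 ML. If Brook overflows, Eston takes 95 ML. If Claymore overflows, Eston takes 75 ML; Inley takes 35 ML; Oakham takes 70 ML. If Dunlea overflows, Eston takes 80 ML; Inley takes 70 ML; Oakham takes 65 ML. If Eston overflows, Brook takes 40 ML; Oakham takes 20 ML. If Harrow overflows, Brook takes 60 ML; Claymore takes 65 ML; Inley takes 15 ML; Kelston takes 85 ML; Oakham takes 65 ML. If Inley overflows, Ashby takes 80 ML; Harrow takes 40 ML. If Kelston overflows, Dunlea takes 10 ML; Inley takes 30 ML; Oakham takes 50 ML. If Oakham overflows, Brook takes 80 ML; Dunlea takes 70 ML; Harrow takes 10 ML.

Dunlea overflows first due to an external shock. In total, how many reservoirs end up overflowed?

Round 1 — Dunlea overflows (initial).
  Eston: +80 → 80 ≥ 60
  Inley: +70 → 70 ≥ 60
  Oakham: +65 → 65 ≥ 40
Round 2 — Eston, Inley, Oakham overflow.
  Ashby: +80 → 80 < 90
  Brook: +40+80 → 120 ≥ 50
  Harrow: +40+10 → 50 < 60
Round 3 — Brook overflows.
No further overflows.

5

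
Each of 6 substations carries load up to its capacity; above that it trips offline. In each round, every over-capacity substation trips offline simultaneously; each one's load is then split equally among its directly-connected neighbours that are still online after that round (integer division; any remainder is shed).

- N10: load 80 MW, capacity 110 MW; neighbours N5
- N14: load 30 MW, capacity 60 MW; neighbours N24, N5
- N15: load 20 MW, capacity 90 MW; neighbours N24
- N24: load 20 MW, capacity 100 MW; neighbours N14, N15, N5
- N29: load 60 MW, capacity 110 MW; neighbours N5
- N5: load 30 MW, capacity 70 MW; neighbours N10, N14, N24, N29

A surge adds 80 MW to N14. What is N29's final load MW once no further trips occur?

88

Round 1 — N14 at 110 > 60. N14 trips offline.
  N14 sheds 110 MW to N24, N5: 55 each.
    N24: 20+55 = 75 ≤ 100
    N5: 30+55 = 85 > 70
Round 2 — N5 trips offline.
  N5 sheds 85 MW to N10, N24, N29: 28 each (1 lost).
    N10: 80+28 = 108 ≤ 110
    N24: 75+28 = 103 > 100
    N29: 60+28 = 88 ≤ 110
Round 3 — N24 trips offline.
  N24 sheds 103 MW to N15: 103 each.
    N15: 20+103 = 123 > 90
Round 4 — N15 trips offline.
  N15 sheds 123 MW: no online neighbours, lost.
No further trips.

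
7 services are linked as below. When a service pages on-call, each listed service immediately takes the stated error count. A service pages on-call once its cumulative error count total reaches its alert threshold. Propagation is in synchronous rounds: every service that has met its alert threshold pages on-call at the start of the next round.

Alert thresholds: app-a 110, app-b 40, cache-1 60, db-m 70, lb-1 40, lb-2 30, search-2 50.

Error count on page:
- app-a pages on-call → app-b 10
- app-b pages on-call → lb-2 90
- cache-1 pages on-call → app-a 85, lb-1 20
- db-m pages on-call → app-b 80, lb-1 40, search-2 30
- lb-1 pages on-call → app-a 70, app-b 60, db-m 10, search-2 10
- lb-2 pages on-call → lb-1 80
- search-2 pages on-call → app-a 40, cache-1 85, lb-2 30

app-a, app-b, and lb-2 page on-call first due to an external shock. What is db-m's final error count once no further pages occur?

10

Round 1 — app-a, app-b, lb-2 page on-call (initial).
  lb-1: +80 → 80 ≥ 40
Round 2 — lb-1 pages on-call.
  db-m: +10 → 10 < 70
  search-2: +10 → 10 < 50
No further pages.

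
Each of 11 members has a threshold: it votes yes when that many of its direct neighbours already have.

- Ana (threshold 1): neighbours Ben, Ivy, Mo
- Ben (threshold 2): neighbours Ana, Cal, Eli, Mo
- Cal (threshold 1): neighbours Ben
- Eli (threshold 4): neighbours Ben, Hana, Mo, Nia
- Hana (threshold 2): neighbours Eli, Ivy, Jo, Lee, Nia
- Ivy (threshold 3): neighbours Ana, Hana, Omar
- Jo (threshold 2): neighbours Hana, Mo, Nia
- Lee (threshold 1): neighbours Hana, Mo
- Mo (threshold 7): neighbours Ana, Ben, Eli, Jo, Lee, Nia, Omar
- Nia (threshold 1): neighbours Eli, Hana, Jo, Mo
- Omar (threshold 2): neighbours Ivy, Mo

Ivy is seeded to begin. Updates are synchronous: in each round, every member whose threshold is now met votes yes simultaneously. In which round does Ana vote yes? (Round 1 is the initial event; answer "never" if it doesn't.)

2

Round 1 — Ivy votes yes (initial).
Round 2 — checking thresholds:
  Ana: 1 of 3 neighbours ≥ 1, votes yes.
  Hana: 1 of 5 neighbours < 2, holds.
  Omar: 1 of 2 neighbours < 2, holds.
Round 3 — no new yes votes; cascade stops.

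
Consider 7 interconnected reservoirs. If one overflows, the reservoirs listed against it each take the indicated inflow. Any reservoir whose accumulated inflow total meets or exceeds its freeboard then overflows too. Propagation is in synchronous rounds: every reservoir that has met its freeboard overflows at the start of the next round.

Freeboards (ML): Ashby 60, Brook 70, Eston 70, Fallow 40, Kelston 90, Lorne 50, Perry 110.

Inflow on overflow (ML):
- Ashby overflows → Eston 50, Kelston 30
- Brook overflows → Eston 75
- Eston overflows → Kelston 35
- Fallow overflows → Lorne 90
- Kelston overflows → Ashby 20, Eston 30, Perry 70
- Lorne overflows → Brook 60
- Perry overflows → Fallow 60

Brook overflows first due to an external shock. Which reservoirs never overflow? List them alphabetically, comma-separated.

Ashby, Fallow, Kelston, Lorne, Perry

Round 1 — Brook overflows (initial).
  Eston: +75 → 75 ≥ 70
Round 2 — Eston overflows.
  Kelston: +35 → 35 < 90
No further overflows.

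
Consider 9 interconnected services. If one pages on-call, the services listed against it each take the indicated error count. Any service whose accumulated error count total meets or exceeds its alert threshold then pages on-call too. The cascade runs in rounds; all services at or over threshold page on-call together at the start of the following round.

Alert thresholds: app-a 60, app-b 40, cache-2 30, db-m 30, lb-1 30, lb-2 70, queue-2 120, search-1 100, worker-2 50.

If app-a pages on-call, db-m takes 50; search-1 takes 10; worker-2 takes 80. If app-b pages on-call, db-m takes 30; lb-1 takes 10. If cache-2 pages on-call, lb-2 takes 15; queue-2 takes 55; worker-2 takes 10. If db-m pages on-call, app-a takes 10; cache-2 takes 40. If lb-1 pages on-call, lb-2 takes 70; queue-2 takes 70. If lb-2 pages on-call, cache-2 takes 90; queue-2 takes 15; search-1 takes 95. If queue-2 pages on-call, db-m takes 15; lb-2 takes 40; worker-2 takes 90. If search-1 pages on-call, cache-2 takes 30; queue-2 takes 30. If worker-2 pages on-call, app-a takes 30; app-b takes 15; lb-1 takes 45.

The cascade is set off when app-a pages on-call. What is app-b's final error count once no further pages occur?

15

Round 1 — app-a pages on-call (initial).
  db-m: +50 → 50 ≥ 30
  search-1: +10 → 10 < 100
  worker-2: +80 → 80 ≥ 50
Round 2 — db-m, worker-2 page on-call.
  app-b: +15 → 15 < 40
  cache-2: +40 → 40 ≥ 30
  lb-1: +45 → 45 ≥ 30
Round 3 — cache-2, lb-1 page on-call.
  lb-2: +15+70 → 85 ≥ 70
  queue-2: +55+70 → 125 ≥ 120
Round 4 — lb-2, queue-2 page on-call.
  search-1: +95 → 105 ≥ 100
Round 5 — search-1 pages on-call.
No further pages.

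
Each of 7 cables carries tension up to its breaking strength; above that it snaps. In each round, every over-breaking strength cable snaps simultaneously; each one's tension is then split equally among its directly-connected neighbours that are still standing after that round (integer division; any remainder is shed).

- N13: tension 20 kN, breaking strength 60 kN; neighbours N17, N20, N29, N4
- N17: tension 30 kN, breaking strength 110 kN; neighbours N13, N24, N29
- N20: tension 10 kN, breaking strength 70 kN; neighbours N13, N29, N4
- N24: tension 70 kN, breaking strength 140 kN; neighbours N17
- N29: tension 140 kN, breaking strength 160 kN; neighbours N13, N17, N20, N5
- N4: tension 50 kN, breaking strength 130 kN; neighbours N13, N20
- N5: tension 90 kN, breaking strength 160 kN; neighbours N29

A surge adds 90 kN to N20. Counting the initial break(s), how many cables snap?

Round 1 — N20 at 100 > 70. N20 snaps.
  N20 sheds 100 kN to N13, N29, N4: 33 each (1 lost).
    N13: 20+33 = 53 ≤ 60
    N29: 140+33 = 173 > 160
    N4: 50+33 = 83 ≤ 130
Round 2 — N29 snaps.
  N29 sheds 173 kN to N13, N17, N5: 57 each (2 lost).
    N13: 53+57 = 110 > 60
    N17: 30+57 = 87 ≤ 110
    N5: 90+57 = 147 ≤ 160
Round 3 — N13 snaps.
  N13 sheds 110 kN to N17, N4: 55 each.
    N17: 87+55 = 142 > 110
    N4: 83+55 = 138 > 130
Round 4 — N17, N4 snap.
  N17 sheds 142 kN to N24: 142 each.
    N24: 70+142 = 212 > 140
  N4 sheds 138 kN: no online neighbours, lost.
Round 5 — N24 snaps.
  N24 sheds 212 kN: no online neighbours, lost.
No further breaks.

6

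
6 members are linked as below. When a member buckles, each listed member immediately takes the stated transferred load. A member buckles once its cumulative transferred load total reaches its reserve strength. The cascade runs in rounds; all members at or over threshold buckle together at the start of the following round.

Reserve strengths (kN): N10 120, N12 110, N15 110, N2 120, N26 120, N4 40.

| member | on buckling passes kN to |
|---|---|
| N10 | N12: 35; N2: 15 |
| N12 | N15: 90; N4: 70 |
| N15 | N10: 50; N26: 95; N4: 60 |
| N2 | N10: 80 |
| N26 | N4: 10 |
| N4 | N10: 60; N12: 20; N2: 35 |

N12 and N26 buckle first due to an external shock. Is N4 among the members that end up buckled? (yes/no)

Round 1 — N12, N26 buckle (initial).
  N15: +90 → 90 < 110
  N4: +70+10 → 80 ≥ 40
Round 2 — N4 buckles.
  N10: +60 → 60 < 120
  N2: +35 → 35 < 120
No further bucklings.

yes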